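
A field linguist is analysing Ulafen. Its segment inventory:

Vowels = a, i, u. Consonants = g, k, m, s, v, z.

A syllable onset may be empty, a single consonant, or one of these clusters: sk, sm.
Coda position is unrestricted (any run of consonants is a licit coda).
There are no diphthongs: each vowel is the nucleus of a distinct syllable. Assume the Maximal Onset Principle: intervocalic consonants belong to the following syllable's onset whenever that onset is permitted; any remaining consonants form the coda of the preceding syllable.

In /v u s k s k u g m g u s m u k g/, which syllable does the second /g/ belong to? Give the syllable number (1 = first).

3

The vowels are u, u, u, u — 4 nuclei, so 4 syllables.
V1 /u/ – V2 /u/: /sksk/ splits as /sk/ + /sk/ (/sk/ is the longest suffix that is a licit onset).
V2 /u/ – V3 /u/: /gmg/ splits as /gm/ + /g/ (/g/ is the longest suffix that is a licit onset).
V3 /u/ – V4 /u/: /sm/ is a licit onset in full, so it all attaches to the next syllable.
Syllabification: vusk.skugm.gu.smukg.
The second /g/ is in the onset of syllable 3 (/gu/).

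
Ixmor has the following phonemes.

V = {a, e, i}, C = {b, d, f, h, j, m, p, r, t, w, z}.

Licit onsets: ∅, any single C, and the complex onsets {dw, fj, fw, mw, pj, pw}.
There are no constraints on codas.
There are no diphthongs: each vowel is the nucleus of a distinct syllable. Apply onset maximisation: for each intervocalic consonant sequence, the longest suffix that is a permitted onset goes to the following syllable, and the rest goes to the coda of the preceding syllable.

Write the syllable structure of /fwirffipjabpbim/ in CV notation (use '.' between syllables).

Nuclei (vowels): i, i, a, i → 4 syllables.
/i…i/ gap (V1→V2): /rff/; trying suffixes from longest down, /f/ is the first permitted one, so coda /rf/ | onset /f/.
/i…a/ gap (V2→V3): cluster /pj/ — /pj/ is itself a permitted onset, so the whole cluster goes right; preceding coda = ∅.
/a…i/ gap (V3→V4): cluster /bpb/ — the longest permitted-onset suffix is /b/; onset = /b/, preceding coda = /bp/.
Putting it together: fwirf.fi.pjabp.bim.
Mapping each syllable to C/V: /fwirf/ → CCVCC, /fi/ → CV, /pjabp/ → CCVCC, /bim/ → CVC.

CCVCC.CV.CCVCC.CVC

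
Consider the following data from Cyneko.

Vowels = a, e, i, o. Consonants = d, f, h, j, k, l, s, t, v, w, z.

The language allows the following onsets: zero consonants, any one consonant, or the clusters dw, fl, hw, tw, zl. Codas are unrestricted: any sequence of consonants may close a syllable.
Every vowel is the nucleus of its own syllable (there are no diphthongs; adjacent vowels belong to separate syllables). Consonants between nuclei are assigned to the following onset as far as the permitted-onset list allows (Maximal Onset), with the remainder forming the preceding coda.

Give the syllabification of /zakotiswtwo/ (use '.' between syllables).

The vowels are a, o, i, o — 4 nuclei, so 4 syllables.
V1 /a/ – V2 /o/: /k/ → onset of the next syllable (single consonants are always licit onsets).
V2 /o/ – V3 /i/: /t/ → onset of the next syllable (single consonants are always licit onsets).
V3 /i/ – V4 /o/: /swtw/; trying suffixes from longest down, /tw/ is the first permitted one, so coda /sw/ | onset /tw/.

za.ko.tisw.two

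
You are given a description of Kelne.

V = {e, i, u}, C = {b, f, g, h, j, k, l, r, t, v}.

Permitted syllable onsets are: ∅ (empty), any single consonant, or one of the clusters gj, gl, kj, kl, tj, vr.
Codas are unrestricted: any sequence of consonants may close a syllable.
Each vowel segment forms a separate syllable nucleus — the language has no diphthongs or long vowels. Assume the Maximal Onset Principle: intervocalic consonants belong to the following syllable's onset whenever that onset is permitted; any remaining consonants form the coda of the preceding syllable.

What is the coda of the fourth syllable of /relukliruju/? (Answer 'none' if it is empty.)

Nuclei (vowels): e, u, i, u, u → 5 syllables.
V1 /e/ – V2 /u/: just /l/ — single C goes to the following onset.
V2 /u/ – V3 /i/: /kl/ — entire cluster is a permitted onset → onset /kl/, coda ∅.
V3 /i/ – V4 /u/: /r/ is a single consonant, so it becomes the next onset.
V4 /u/ – V5 /u/: /j/ → onset of the next syllable (single consonants are always licit onsets).
Syllabification: re.lu.kli.ru.ju.
Syllable 4 is /ru/: onset /r/, nucleus /u/, coda ∅.

none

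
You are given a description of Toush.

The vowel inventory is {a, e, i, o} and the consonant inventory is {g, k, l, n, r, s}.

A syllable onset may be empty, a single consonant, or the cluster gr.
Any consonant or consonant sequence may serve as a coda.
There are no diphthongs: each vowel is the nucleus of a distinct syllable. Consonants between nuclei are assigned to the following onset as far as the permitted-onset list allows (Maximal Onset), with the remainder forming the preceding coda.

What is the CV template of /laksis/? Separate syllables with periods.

CVC.CVC

Nuclei (vowels): a, i → 2 syllables.
Between /a/ (V1) and /i/ (V2): /ks/ splits as /k/ + /s/ (/s/ is the longest suffix that is a licit onset).
So the parse is lak.sis.
Mapping each syllable to C/V: /lak/ → CVC, /sis/ → CVC.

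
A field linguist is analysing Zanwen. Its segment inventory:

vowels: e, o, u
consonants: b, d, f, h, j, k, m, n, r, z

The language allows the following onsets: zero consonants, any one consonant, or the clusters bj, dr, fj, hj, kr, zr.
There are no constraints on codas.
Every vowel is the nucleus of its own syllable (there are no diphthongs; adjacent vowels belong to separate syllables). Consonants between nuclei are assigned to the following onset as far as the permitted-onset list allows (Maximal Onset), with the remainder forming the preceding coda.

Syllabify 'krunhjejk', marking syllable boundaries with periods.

The vowels are u, e — 2 nuclei, so 2 syllables.
V1 /u/ – V2 /e/: /nhj/; trying suffixes from longest down, /hj/ is the first permitted one, so coda /n/ | onset /hj/.

krun.hjejk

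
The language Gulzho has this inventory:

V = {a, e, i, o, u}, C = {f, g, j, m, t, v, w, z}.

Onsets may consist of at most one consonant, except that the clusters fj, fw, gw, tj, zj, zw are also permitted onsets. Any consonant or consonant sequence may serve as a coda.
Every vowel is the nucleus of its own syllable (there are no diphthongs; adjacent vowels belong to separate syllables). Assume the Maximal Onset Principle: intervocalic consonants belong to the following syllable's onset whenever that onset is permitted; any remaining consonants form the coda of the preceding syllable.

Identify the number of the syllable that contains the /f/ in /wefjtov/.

The vowels are e, o — 2 nuclei, so 2 syllables.
Between /e/ (V1) and /o/ (V2): /fjt/ — longest licit onset from the right is /t/, leaving /fj/ as coda.
Putting it together: wefj.tov.
The /f/ is in the coda of syllable 1 (/wefj/).

1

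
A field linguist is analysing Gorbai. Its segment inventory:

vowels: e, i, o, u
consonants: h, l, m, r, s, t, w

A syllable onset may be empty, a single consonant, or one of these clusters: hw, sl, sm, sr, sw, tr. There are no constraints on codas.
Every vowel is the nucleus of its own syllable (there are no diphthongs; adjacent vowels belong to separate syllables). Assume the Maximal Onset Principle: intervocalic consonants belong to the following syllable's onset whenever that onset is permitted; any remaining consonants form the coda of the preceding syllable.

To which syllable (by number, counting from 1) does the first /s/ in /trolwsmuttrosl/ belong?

2

Vowels present: o, u, o; each is a nucleus, giving 3 syllables.
V1 /o/ – V2 /u/: cluster /lwsm/ — the longest permitted-onset suffix is /sm/; onset = /sm/, preceding coda = /lw/.
V2 /u/ – V3 /o/: /ttr/ splits as /t/ + /tr/ (/tr/ is the longest suffix that is a licit onset).
So the parse is trolw.smut.trosl.
The first /s/ is in the onset of syllable 2 (/smut/).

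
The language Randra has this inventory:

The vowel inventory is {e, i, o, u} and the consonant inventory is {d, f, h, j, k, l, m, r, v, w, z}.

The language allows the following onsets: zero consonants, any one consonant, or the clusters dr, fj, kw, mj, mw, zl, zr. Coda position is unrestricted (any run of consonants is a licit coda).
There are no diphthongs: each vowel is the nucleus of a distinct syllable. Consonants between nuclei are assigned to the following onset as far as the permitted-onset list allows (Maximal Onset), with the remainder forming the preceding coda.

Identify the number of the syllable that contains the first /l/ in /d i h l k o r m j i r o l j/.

1

Nuclei (vowels): i, o, i, o → 4 syllables.
σ1/σ2 boundary: /hlk/; trying suffixes from longest down, /k/ is the first permitted one, so coda /hl/ | onset /k/.
σ2/σ3 boundary: /rmj/ — longest licit onset from the right is /mj/, leaving /r/ as coda.
σ3/σ4 boundary: /r/ → onset of the next syllable (single consonants are always licit onsets).
Syllabification: dihl.kor.mji.rolj.
The first /l/ is in the coda of syllable 1 (/dihl/).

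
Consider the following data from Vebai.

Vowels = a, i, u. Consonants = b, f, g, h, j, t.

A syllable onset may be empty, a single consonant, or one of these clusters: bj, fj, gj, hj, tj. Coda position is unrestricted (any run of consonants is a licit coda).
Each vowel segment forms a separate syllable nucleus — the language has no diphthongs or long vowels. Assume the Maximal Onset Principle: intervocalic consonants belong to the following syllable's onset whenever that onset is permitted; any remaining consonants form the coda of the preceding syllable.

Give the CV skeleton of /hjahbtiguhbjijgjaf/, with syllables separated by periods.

CCVCC.CV.CVC.CCVC.CCVC

Vowels present: a, i, u, i, a; each is a nucleus, giving 5 syllables.
V1 /a/ – V2 /i/: /hbt/; trying suffixes from longest down, /t/ is the first permitted one, so coda /hb/ | onset /t/.
V2 /i/ – V3 /u/: /g/ is a single consonant, so it becomes the next onset.
V3 /u/ – V4 /i/: /hbj/ — longest licit onset from the right is /bj/, leaving /h/ as coda.
V4 /i/ – V5 /a/: cluster /jgj/ — the longest permitted-onset suffix is /gj/; onset = /gj/, preceding coda = /j/.
Result: hjahb.ti.guh.bjij.gjaf.
Mapping each syllable to C/V: /hjahb/ → CCVCC, /ti/ → CV, /guh/ → CVC, /bjij/ → CCVC, /gjaf/ → CCVC.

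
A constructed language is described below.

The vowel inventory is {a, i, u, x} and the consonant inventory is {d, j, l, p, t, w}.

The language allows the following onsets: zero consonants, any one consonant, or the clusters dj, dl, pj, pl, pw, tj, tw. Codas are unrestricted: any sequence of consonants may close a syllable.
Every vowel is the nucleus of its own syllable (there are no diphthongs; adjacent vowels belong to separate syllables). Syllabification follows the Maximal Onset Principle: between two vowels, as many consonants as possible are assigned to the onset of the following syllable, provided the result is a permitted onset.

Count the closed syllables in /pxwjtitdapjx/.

2

Nuclei (vowels): x, i, a, x → 4 syllables.
Between /x/ (V1) and /i/ (V2): /wjt/; trying suffixes from longest down, /t/ is the first permitted one, so coda /wj/ | onset /t/.
Between /i/ (V2) and /a/ (V3): /td/ splits as /t/ + /d/ (/d/ is the longest suffix that is a licit onset).
Between /a/ (V3) and /x/ (V4): /pj/ is a licit onset in full, so it all attaches to the next syllable.
So the parse is pxwj.tit.da.pjx.
Classifying each syllable: /pxwj/ (closed), /tit/ (closed), /da/ (open), /pjx/ (open).
Closed syllables: 2.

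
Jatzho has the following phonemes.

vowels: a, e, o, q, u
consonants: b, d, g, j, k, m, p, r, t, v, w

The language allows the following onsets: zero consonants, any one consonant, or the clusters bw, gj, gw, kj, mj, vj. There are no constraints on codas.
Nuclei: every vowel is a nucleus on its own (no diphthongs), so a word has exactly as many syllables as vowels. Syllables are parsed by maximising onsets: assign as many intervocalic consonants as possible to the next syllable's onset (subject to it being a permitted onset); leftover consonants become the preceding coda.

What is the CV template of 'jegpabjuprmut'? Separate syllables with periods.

CVC.CVC.CVCC.CVC

Vowels present: e, a, u, u; each is a nucleus, giving 4 syllables.
σ1/σ2 boundary: /gp/ — longest licit onset from the right is /p/, leaving /g/ as coda.
σ2/σ3 boundary: /bj/ splits as /b/ + /j/ (/j/ is the longest suffix that is a licit onset).
σ3/σ4 boundary: /prm/ — longest licit onset from the right is /m/, leaving /pr/ as coda.
Result: jeg.pab.jupr.mut.
Mapping each syllable to C/V: /jeg/ → CVC, /pab/ → CVC, /jupr/ → CVCC, /mut/ → CVC.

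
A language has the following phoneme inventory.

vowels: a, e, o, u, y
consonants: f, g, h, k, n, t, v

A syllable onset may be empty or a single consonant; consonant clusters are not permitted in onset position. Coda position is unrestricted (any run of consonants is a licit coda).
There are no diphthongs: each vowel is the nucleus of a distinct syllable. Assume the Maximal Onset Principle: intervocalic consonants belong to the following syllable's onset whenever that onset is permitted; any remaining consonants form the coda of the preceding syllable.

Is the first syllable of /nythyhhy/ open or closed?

Vowels present: y, y, y; each is a nucleus, giving 3 syllables.
σ1/σ2 boundary: cluster /th/ — the longest permitted-onset suffix is /h/; onset = /h/, preceding coda = /t/.
σ2/σ3 boundary: /hh/; trying suffixes from longest down, /h/ is the first permitted one, so coda /h/ | onset /h/.
So the parse is nyt.hyh.hy.
Syllable 1 is /nyt/ with coda /t/, so it is closed.

closed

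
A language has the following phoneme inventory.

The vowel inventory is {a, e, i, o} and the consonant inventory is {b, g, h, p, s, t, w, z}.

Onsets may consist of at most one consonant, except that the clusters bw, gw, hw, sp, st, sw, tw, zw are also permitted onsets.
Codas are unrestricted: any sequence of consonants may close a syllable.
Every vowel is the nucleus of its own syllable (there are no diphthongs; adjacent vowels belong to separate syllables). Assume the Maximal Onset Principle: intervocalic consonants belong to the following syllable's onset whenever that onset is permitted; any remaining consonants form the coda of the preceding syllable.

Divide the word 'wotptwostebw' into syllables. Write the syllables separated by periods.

Nuclei (vowels): o, o, e → 3 syllables.
/o…o/ gap (V1→V2): cluster /tptw/ — the longest permitted-onset suffix is /tw/; onset = /tw/, preceding coda = /tp/.
/o…e/ gap (V2→V3): cluster /st/ — /st/ is itself a permitted onset, so the whole cluster goes right; preceding coda = ∅.

wotp.two.stebw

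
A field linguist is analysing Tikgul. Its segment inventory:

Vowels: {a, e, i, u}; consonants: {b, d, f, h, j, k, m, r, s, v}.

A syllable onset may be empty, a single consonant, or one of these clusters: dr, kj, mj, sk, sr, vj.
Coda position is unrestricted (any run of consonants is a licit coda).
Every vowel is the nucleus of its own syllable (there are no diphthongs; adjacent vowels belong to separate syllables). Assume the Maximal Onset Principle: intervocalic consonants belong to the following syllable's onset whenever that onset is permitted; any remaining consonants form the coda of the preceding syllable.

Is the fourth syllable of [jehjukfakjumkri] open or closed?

The vowels are e, u, a, u, i — 5 nuclei, so 5 syllables.
σ1/σ2 boundary: /hj/; trying suffixes from longest down, /j/ is the first permitted one, so coda /h/ | onset /j/.
σ2/σ3 boundary: /kf/ — longest licit onset from the right is /f/, leaving /k/ as coda.
σ3/σ4 boundary: /kj/ — entire cluster is a permitted onset → onset /kj/, coda ∅.
σ4/σ5 boundary: /mkr/ splits as /mk/ + /r/ (/r/ is the longest suffix that is a licit onset).
Syllabification: jeh.juk.fa.kjumk.ri.
Syllable 4 is /kjumk/ with coda /mk/, so it is closed.

closed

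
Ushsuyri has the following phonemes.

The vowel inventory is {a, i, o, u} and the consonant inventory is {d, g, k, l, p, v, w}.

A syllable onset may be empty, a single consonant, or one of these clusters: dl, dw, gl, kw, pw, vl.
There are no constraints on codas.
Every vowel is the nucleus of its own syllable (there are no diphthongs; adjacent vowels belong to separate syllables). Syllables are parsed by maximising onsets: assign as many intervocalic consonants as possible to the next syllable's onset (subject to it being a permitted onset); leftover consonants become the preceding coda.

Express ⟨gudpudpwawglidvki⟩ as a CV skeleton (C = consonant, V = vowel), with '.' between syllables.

CVC.CVC.CCVC.CCVCC.CV

Vowels present: u, u, a, i, i; each is a nucleus, giving 5 syllables.
Between /u/ (V1) and /u/ (V2): /dp/; trying suffixes from longest down, /p/ is the first permitted one, so coda /d/ | onset /p/.
Between /u/ (V2) and /a/ (V3): /dpw/; trying suffixes from longest down, /pw/ is the first permitted one, so coda /d/ | onset /pw/.
Between /a/ (V3) and /i/ (V4): cluster /wgl/ — the longest permitted-onset suffix is /gl/; onset = /gl/, preceding coda = /w/.
Between /i/ (V4) and /i/ (V5): cluster /dvk/ — the longest permitted-onset suffix is /k/; onset = /k/, preceding coda = /dv/.
Result: gud.pud.pwaw.glidv.ki.
Mapping each syllable to C/V: /gud/ → CVC, /pud/ → CVC, /pwaw/ → CCVC, /glidv/ → CCVCC, /ki/ → CV.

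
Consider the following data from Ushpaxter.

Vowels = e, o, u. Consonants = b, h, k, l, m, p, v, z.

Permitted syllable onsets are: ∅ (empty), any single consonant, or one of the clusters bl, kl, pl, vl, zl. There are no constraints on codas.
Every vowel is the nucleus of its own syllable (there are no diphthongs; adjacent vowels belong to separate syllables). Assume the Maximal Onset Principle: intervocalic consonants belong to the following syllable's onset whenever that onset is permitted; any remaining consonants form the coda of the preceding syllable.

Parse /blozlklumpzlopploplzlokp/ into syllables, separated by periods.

blozl.klump.zlop.plopl.zlokp

The vowels are o, u, o, o, o — 5 nuclei, so 5 syllables.
/o…u/ gap (V1→V2): /zlkl/ — longest licit onset from the right is /kl/, leaving /zl/ as coda.
/u…o/ gap (V2→V3): /mpzl/ — longest licit onset from the right is /zl/, leaving /mp/ as coda.
/o…o/ gap (V3→V4): /ppl/ — longest licit onset from the right is /pl/, leaving /p/ as coda.
/o…o/ gap (V4→V5): /plzl/; trying suffixes from longest down, /zl/ is the first permitted one, so coda /pl/ | onset /zl/.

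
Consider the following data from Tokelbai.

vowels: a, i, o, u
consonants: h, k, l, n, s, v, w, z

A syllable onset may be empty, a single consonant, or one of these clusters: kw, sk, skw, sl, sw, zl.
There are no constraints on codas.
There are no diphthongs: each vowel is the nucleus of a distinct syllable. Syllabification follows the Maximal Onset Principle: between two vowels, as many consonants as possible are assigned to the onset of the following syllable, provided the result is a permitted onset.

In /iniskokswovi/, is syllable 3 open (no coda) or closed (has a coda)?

Nuclei (vowels): i, i, o, o, i → 5 syllables.
σ1/σ2 boundary: /n/ is a single consonant, so it becomes the next onset.
σ2/σ3 boundary: /sk/ — entire cluster is a permitted onset → onset /sk/, coda ∅.
σ3/σ4 boundary: /ksw/ — longest licit onset from the right is /sw/, leaving /k/ as coda.
σ4/σ5 boundary: /v/ → onset of the next syllable (single consonants are always licit onsets).
Syllabification: i.ni.skok.swo.vi.
Syllable 3 is /skok/ with coda /k/, so it is closed.

closed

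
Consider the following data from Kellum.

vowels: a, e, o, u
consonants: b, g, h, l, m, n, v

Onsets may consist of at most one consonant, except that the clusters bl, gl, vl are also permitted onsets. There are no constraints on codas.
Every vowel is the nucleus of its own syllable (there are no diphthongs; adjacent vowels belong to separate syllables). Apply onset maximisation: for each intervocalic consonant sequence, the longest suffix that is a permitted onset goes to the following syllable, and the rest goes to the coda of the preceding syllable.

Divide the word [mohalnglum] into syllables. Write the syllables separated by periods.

mo.haln.glum

Vowels present: o, a, u; each is a nucleus, giving 3 syllables.
V1 /o/ – V2 /a/: just /h/ — single C goes to the following onset.
V2 /a/ – V3 /u/: cluster /lngl/ — the longest permitted-onset suffix is /gl/; onset = /gl/, preceding coda = /ln/.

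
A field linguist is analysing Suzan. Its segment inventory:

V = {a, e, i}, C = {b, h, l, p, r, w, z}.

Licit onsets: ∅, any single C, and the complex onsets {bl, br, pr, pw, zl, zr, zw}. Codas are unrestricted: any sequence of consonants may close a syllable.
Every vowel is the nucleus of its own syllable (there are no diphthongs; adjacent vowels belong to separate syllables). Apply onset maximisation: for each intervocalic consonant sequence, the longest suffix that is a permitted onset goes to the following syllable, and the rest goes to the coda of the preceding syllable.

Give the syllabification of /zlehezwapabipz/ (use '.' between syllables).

The vowels are e, e, a, a, i — 5 nuclei, so 5 syllables.
σ1/σ2 boundary: just /h/ — single C goes to the following onset.
σ2/σ3 boundary: /zw/ — entire cluster is a permitted onset → onset /zw/, coda ∅.
σ3/σ4 boundary: /p/ is a single consonant, so it becomes the next onset.
σ4/σ5 boundary: /b/ is a single consonant, so it becomes the next onset.

zle.he.zwa.pa.bipz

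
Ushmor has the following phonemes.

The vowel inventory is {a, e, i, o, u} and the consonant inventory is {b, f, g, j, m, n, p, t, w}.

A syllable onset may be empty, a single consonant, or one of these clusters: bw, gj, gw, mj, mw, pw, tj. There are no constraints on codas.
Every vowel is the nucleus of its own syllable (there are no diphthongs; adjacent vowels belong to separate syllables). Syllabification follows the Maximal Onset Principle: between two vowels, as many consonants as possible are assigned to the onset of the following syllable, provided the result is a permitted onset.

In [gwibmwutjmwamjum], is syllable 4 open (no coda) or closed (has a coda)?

closed

The vowels are i, u, a, u — 4 nuclei, so 4 syllables.
V1 /i/ – V2 /u/: /bmw/ splits as /b/ + /mw/ (/mw/ is the longest suffix that is a licit onset).
V2 /u/ – V3 /a/: /tjmw/ splits as /tj/ + /mw/ (/mw/ is the longest suffix that is a licit onset).
V3 /a/ – V4 /u/: cluster /mj/ — /mj/ is itself a permitted onset, so the whole cluster goes right; preceding coda = ∅.
Putting it together: gwib.mwutj.mwa.mjum.
Syllable 4 is /mjum/ with coda /m/, so it is closed.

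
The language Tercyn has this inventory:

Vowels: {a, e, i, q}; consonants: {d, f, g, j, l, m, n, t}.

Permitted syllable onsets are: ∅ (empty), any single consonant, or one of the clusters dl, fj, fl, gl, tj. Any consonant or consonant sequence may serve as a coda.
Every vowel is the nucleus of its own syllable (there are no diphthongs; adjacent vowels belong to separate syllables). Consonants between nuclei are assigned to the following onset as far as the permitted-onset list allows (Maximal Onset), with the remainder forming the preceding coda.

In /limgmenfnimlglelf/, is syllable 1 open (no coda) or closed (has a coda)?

Nuclei (vowels): i, e, i, e → 4 syllables.
/i…e/ gap (V1→V2): /mgm/ — longest licit onset from the right is /m/, leaving /mg/ as coda.
/e…i/ gap (V2→V3): cluster /nfn/ — the longest permitted-onset suffix is /n/; onset = /n/, preceding coda = /nf/.
/i…e/ gap (V3→V4): cluster /mlgl/ — the longest permitted-onset suffix is /gl/; onset = /gl/, preceding coda = /ml/.
Syllabification: limg.menf.niml.glelf.
Syllable 1 is /limg/ with coda /mg/, so it is closed.

closed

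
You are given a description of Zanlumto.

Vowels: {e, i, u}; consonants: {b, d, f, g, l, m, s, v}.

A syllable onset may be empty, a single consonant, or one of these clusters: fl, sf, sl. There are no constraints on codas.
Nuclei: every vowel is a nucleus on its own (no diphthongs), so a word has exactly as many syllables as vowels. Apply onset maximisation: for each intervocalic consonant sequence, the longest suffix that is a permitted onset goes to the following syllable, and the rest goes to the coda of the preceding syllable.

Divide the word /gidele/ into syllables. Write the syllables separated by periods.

Vowels present: i, e, e; each is a nucleus, giving 3 syllables.
Between /i/ (V1) and /e/ (V2): just /d/ — single C goes to the following onset.
Between /e/ (V2) and /e/ (V3): just /l/ — single C goes to the following onset.

gi.de.le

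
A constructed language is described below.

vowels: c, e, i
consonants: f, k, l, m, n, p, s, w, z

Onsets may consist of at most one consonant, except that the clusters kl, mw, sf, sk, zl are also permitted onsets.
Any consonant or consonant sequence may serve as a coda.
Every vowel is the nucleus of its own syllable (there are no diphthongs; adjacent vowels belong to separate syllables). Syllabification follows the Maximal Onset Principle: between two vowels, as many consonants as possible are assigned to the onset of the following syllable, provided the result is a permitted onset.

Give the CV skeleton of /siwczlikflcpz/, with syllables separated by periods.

Nuclei (vowels): i, c, i, c → 4 syllables.
Between /i/ (V1) and /c/ (V2): /w/ → onset of the next syllable (single consonants are always licit onsets).
Between /c/ (V2) and /i/ (V3): cluster /zl/ — /zl/ is itself a permitted onset, so the whole cluster goes right; preceding coda = ∅.
Between /i/ (V3) and /c/ (V4): /kfl/; trying suffixes from longest down, /l/ is the first permitted one, so coda /kf/ | onset /l/.
Syllabification: si.wc.zlikf.lcpz.
Mapping each syllable to C/V: /si/ → CV, /wc/ → CV, /zlikf/ → CCVCC, /lcpz/ → CVCC.

CV.CV.CCVCC.CVCC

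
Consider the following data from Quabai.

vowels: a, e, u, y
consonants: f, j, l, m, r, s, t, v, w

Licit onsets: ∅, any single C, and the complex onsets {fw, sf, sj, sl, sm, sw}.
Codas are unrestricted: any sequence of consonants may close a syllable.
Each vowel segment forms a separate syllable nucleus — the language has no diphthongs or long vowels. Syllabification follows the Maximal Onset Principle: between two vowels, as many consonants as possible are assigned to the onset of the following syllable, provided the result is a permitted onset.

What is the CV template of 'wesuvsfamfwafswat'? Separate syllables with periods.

CV.CVC.CCVC.CCVC.CCVC

Nuclei (vowels): e, u, a, a, a → 5 syllables.
V1 /e/ – V2 /u/: /s/ → onset of the next syllable (single consonants are always licit onsets).
V2 /u/ – V3 /a/: cluster /vsf/ — the longest permitted-onset suffix is /sf/; onset = /sf/, preceding coda = /v/.
V3 /a/ – V4 /a/: cluster /mfw/ — the longest permitted-onset suffix is /fw/; onset = /fw/, preceding coda = /m/.
V4 /a/ – V5 /a/: /fsw/; trying suffixes from longest down, /sw/ is the first permitted one, so coda /f/ | onset /sw/.
Result: we.suv.sfam.fwaf.swat.
Mapping each syllable to C/V: /we/ → CV, /suv/ → CVC, /sfam/ → CCVC, /fwaf/ → CCVC, /swat/ → CCVC.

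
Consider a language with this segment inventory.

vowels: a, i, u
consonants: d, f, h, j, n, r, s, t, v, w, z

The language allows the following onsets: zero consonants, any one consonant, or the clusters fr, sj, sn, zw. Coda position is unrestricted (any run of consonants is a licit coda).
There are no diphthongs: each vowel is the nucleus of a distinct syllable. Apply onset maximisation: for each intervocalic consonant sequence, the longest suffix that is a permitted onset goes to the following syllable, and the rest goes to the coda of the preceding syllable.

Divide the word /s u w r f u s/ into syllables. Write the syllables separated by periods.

Vowels present: u, u; each is a nucleus, giving 2 syllables.
σ1/σ2 boundary: cluster /wrf/ — the longest permitted-onset suffix is /f/; onset = /f/, preceding coda = /wr/.

suwr.fus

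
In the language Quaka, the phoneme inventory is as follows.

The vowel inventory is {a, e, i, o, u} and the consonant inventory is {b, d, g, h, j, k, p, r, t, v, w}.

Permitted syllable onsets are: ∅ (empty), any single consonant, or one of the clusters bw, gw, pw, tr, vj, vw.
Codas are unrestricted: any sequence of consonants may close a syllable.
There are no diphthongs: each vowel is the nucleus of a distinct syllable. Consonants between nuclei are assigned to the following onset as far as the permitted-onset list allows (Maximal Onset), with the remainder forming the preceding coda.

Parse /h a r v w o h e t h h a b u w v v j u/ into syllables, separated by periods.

Nuclei (vowels): a, o, e, a, u, u → 6 syllables.
/a…o/ gap (V1→V2): /rvw/ splits as /r/ + /vw/ (/vw/ is the longest suffix that is a licit onset).
/o…e/ gap (V2→V3): /h/ is a single consonant, so it becomes the next onset.
/e…a/ gap (V3→V4): /thh/ — longest licit onset from the right is /h/, leaving /th/ as coda.
/a…u/ gap (V4→V5): just /b/ — single C goes to the following onset.
/u…u/ gap (V5→V6): cluster /wvvj/ — the longest permitted-onset suffix is /vj/; onset = /vj/, preceding coda = /wv/.

har.vwo.heth.ha.buwv.vju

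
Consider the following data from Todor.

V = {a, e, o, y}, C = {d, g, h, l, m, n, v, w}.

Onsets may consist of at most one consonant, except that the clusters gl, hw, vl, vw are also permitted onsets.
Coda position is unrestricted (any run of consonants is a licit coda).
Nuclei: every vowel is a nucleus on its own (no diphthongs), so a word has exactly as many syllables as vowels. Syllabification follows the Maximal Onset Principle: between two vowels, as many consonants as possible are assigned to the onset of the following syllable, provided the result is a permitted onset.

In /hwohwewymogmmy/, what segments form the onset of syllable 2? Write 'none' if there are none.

hw

The vowels are o, e, y, o, y — 5 nuclei, so 5 syllables.
Between /o/ (V1) and /e/ (V2): /hw/ — entire cluster is a permitted onset → onset /hw/, coda ∅.
Between /e/ (V2) and /y/ (V3): just /w/ — single C goes to the following onset.
Between /y/ (V3) and /o/ (V4): /m/ → onset of the next syllable (single consonants are always licit onsets).
Between /o/ (V4) and /y/ (V5): cluster /gmm/ — the longest permitted-onset suffix is /m/; onset = /m/, preceding coda = /gm/.
Putting it together: hwo.hwe.wy.mogm.my.
Syllable 2 is /hwe/: onset /hw/, nucleus /e/, coda ∅.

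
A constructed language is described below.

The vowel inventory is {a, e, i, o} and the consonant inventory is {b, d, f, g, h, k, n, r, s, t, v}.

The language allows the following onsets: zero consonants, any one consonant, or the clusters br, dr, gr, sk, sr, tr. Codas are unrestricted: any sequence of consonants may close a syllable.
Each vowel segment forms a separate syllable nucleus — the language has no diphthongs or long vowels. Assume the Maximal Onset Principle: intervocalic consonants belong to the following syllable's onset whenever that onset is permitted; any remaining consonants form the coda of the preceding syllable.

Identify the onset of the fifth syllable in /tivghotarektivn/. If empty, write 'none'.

t

Vowels present: i, o, a, e, i; each is a nucleus, giving 5 syllables.
V1 /i/ – V2 /o/: /vgh/ splits as /vg/ + /h/ (/h/ is the longest suffix that is a licit onset).
V2 /o/ – V3 /a/: just /t/ — single C goes to the following onset.
V3 /a/ – V4 /e/: just /r/ — single C goes to the following onset.
V4 /e/ – V5 /i/: /kt/; trying suffixes from longest down, /t/ is the first permitted one, so coda /k/ | onset /t/.
Syllabification: tivg.ho.ta.rek.tivn.
Syllable 5 is /tivn/: onset /t/, nucleus /i/, coda /vn/.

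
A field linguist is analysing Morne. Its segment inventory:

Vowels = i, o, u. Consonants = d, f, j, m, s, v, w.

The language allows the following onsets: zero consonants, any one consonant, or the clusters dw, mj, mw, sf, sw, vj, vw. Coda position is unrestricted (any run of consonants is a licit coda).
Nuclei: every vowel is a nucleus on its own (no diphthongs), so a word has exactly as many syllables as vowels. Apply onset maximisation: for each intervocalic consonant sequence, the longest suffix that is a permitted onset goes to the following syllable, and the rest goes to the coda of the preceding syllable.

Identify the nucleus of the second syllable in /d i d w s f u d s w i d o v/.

Nuclei (vowels): i, u, i, o → 4 syllables.
The second nucleus (vowel 2 from the left) is /u/.

u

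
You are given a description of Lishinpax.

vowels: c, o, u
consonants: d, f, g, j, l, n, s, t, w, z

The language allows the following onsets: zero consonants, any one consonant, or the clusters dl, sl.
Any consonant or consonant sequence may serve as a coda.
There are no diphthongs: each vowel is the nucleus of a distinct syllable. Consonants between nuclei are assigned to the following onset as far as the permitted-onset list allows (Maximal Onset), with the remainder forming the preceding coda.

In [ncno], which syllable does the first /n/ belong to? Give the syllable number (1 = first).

Vowels present: c, o; each is a nucleus, giving 2 syllables.
Between /c/ (V1) and /o/ (V2): /n/ is a single consonant, so it becomes the next onset.
Syllabification: nc.no.
The first /n/ is in the onset of syllable 1 (/nc/).

1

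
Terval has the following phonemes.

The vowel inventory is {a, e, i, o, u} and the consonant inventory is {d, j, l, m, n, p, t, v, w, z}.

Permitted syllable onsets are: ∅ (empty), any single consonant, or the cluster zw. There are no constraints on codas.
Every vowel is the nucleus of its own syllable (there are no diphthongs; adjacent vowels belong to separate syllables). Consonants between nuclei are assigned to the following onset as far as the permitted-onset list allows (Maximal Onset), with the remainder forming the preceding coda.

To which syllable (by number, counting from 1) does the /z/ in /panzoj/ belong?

Vowels present: a, o; each is a nucleus, giving 2 syllables.
/a…o/ gap (V1→V2): /nz/; trying suffixes from longest down, /z/ is the first permitted one, so coda /n/ | onset /z/.
Result: pan.zoj.
The /z/ is in the onset of syllable 2 (/zoj/).

2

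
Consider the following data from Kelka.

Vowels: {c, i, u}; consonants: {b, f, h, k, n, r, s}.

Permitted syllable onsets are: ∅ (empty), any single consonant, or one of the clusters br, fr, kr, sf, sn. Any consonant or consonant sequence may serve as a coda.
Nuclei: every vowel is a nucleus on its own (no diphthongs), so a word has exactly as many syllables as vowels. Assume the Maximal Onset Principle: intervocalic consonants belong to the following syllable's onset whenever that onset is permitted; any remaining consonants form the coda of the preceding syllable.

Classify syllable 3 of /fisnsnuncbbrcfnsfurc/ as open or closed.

closed

Vowels present: i, u, c, c, u, c; each is a nucleus, giving 6 syllables.
Between /i/ (V1) and /u/ (V2): /snsn/ — longest licit onset from the right is /sn/, leaving /sn/ as coda.
Between /u/ (V2) and /c/ (V3): just /n/ — single C goes to the following onset.
Between /c/ (V3) and /c/ (V4): /bbr/; trying suffixes from longest down, /br/ is the first permitted one, so coda /b/ | onset /br/.
Between /c/ (V4) and /u/ (V5): /fnsf/ — longest licit onset from the right is /sf/, leaving /fn/ as coda.
Between /u/ (V5) and /c/ (V6): just /r/ — single C goes to the following onset.
So the parse is fisn.snu.ncb.brcfn.sfu.rc.
Syllable 3 is /ncb/ with coda /b/, so it is closed.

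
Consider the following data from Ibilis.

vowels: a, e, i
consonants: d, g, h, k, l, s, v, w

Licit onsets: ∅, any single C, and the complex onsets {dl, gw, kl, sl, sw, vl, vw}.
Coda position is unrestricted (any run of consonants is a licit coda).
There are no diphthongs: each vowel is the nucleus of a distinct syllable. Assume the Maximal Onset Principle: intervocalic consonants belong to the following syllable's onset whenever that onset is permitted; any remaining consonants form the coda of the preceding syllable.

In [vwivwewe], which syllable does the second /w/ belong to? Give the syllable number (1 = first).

Nuclei (vowels): i, e, e → 3 syllables.
Between /i/ (V1) and /e/ (V2): /vw/ is a licit onset in full, so it all attaches to the next syllable.
Between /e/ (V2) and /e/ (V3): just /w/ — single C goes to the following onset.
Putting it together: vwi.vwe.we.
The second /w/ is in the onset of syllable 2 (/vwe/).

2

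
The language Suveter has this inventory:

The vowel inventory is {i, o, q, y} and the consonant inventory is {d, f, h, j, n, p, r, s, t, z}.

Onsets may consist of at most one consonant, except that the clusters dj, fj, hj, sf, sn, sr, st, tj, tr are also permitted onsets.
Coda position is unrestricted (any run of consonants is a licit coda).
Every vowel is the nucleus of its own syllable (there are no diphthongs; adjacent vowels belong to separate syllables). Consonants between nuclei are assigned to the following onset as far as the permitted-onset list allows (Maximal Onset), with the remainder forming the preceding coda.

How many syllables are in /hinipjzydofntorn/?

Nuclei (vowels): i, i, y, o, o → 5 syllables.

5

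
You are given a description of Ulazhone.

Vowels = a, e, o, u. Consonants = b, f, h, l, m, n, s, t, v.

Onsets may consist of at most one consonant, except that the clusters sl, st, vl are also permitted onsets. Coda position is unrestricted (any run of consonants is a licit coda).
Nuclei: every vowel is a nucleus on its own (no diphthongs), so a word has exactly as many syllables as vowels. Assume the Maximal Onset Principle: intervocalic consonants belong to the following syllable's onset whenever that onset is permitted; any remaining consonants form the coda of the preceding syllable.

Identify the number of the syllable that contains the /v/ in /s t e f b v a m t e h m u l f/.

Vowels present: e, a, e, u; each is a nucleus, giving 4 syllables.
Between /e/ (V1) and /a/ (V2): cluster /fbv/ — the longest permitted-onset suffix is /v/; onset = /v/, preceding coda = /fb/.
Between /a/ (V2) and /e/ (V3): /mt/ — longest licit onset from the right is /t/, leaving /m/ as coda.
Between /e/ (V3) and /u/ (V4): /hm/ splits as /h/ + /m/ (/m/ is the longest suffix that is a licit onset).
Result: stefb.vam.teh.mulf.
The /v/ is in the onset of syllable 2 (/vam/).

2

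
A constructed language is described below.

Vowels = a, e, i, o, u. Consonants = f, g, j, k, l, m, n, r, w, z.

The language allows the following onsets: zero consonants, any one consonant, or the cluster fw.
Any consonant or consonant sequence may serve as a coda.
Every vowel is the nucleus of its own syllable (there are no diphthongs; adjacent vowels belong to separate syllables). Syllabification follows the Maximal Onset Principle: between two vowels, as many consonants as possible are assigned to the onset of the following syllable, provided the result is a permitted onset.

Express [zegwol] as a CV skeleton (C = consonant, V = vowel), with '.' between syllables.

Nuclei (vowels): e, o → 2 syllables.
Between /e/ (V1) and /o/ (V2): cluster /gw/ — the longest permitted-onset suffix is /w/; onset = /w/, preceding coda = /g/.
Putting it together: zeg.wol.
Mapping each syllable to C/V: /zeg/ → CVC, /wol/ → CVC.

CVC.CVC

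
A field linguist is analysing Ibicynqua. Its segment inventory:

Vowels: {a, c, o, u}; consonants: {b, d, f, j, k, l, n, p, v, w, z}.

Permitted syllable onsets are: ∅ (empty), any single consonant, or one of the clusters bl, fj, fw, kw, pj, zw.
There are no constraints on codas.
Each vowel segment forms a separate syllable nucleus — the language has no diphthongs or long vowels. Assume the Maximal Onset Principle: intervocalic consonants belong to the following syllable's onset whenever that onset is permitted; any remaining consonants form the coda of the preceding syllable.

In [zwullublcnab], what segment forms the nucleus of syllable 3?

c

The vowels are u, u, c, a — 4 nuclei, so 4 syllables.
The third nucleus (vowel 3 from the left) is /c/.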